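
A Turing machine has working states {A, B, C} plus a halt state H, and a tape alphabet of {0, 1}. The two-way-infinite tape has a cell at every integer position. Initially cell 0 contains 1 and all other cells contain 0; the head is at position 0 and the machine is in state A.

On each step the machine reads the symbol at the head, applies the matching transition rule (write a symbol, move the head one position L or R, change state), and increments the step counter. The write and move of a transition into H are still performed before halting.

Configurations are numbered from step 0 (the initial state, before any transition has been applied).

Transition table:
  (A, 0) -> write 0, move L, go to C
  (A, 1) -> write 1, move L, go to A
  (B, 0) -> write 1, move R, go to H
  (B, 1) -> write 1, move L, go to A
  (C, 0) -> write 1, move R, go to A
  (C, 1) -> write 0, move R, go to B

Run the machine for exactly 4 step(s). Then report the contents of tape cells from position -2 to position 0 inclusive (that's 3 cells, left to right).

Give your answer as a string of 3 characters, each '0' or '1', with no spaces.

Answer: 101

Derivation:
Step 1: in state A at pos 0, read 1 -> (A,1)->write 1,move L,goto A. Now: state=A, head=-1, tape[-2..1]=0010 (head:  ^)
Step 2: in state A at pos -1, read 0 -> (A,0)->write 0,move L,goto C. Now: state=C, head=-2, tape[-3..1]=00010 (head:  ^)
Step 3: in state C at pos -2, read 0 -> (C,0)->write 1,move R,goto A. Now: state=A, head=-1, tape[-3..1]=01010 (head:   ^)
Step 4: in state A at pos -1, read 0 -> (A,0)->write 0,move L,goto C. Now: state=C, head=-2, tape[-3..1]=01010 (head:  ^)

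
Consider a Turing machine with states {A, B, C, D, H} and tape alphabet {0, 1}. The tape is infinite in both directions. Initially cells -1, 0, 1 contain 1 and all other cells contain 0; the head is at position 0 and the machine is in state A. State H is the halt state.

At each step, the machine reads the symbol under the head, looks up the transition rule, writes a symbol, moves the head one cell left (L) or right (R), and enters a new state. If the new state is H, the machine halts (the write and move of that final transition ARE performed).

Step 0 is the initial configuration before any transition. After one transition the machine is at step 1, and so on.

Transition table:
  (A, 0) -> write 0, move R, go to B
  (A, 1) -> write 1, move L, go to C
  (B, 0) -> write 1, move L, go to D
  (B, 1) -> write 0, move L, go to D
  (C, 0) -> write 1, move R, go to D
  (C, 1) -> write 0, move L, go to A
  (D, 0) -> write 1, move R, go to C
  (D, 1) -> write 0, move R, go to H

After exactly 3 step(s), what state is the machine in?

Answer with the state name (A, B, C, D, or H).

Step 1: in state A at pos 0, read 1 -> (A,1)->write 1,move L,goto C. Now: state=C, head=-1, tape[-2..2]=01110 (head:  ^)
Step 2: in state C at pos -1, read 1 -> (C,1)->write 0,move L,goto A. Now: state=A, head=-2, tape[-3..2]=000110 (head:  ^)
Step 3: in state A at pos -2, read 0 -> (A,0)->write 0,move R,goto B. Now: state=B, head=-1, tape[-3..2]=000110 (head:   ^)

Answer: B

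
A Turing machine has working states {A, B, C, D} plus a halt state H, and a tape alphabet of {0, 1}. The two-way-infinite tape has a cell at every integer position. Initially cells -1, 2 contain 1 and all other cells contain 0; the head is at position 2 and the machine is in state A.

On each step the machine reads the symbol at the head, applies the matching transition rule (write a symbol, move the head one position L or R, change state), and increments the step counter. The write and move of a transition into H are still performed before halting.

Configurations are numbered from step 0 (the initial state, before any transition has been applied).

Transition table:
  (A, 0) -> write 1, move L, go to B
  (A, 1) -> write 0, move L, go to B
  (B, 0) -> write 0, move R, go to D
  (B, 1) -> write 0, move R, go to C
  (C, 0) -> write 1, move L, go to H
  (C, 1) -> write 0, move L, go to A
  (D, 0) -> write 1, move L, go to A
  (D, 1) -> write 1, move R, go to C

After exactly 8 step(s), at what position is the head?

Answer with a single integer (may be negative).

Step 1: in state A at pos 2, read 1 -> (A,1)->write 0,move L,goto B. Now: state=B, head=1, tape[-2..3]=010000 (head:    ^)
Step 2: in state B at pos 1, read 0 -> (B,0)->write 0,move R,goto D. Now: state=D, head=2, tape[-2..3]=010000 (head:     ^)
Step 3: in state D at pos 2, read 0 -> (D,0)->write 1,move L,goto A. Now: state=A, head=1, tape[-2..3]=010010 (head:    ^)
Step 4: in state A at pos 1, read 0 -> (A,0)->write 1,move L,goto B. Now: state=B, head=0, tape[-2..3]=010110 (head:   ^)
Step 5: in state B at pos 0, read 0 -> (B,0)->write 0,move R,goto D. Now: state=D, head=1, tape[-2..3]=010110 (head:    ^)
Step 6: in state D at pos 1, read 1 -> (D,1)->write 1,move R,goto C. Now: state=C, head=2, tape[-2..3]=010110 (head:     ^)
Step 7: in state C at pos 2, read 1 -> (C,1)->write 0,move L,goto A. Now: state=A, head=1, tape[-2..3]=010100 (head:    ^)
Step 8: in state A at pos 1, read 1 -> (A,1)->write 0,move L,goto B. Now: state=B, head=0, tape[-2..3]=010000 (head:   ^)

Answer: 0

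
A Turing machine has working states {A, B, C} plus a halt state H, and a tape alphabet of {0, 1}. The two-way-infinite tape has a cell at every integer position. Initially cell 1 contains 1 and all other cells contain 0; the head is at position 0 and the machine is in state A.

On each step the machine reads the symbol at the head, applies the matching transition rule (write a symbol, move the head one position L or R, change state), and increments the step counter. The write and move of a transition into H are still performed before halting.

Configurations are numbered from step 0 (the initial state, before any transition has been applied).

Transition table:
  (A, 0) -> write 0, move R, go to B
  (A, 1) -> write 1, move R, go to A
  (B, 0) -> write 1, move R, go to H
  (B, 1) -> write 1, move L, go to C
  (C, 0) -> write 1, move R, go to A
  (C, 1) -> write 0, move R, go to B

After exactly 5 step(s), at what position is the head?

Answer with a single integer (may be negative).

Answer: 3

Derivation:
Step 1: in state A at pos 0, read 0 -> (A,0)->write 0,move R,goto B. Now: state=B, head=1, tape[-1..2]=0010 (head:   ^)
Step 2: in state B at pos 1, read 1 -> (B,1)->write 1,move L,goto C. Now: state=C, head=0, tape[-1..2]=0010 (head:  ^)
Step 3: in state C at pos 0, read 0 -> (C,0)->write 1,move R,goto A. Now: state=A, head=1, tape[-1..2]=0110 (head:   ^)
Step 4: in state A at pos 1, read 1 -> (A,1)->write 1,move R,goto A. Now: state=A, head=2, tape[-1..3]=01100 (head:    ^)
Step 5: in state A at pos 2, read 0 -> (A,0)->write 0,move R,goto B. Now: state=B, head=3, tape[-1..4]=011000 (head:     ^)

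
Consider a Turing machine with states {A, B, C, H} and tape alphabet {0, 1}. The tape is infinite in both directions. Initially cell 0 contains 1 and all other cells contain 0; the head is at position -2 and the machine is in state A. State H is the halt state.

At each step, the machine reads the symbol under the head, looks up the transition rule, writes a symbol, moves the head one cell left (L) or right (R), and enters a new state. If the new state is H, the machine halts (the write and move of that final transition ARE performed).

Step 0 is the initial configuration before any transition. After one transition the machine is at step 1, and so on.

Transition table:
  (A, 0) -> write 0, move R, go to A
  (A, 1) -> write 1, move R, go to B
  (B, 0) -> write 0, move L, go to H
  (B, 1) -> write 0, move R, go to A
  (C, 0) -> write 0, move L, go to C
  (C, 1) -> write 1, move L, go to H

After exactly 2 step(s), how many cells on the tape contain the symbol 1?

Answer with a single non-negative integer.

Answer: 1

Derivation:
Step 1: in state A at pos -2, read 0 -> (A,0)->write 0,move R,goto A. Now: state=A, head=-1, tape[-3..1]=00010 (head:   ^)
Step 2: in state A at pos -1, read 0 -> (A,0)->write 0,move R,goto A. Now: state=A, head=0, tape[-3..1]=00010 (head:    ^)
Cells containing 1 after step 2: {0} -> 1 cell(s)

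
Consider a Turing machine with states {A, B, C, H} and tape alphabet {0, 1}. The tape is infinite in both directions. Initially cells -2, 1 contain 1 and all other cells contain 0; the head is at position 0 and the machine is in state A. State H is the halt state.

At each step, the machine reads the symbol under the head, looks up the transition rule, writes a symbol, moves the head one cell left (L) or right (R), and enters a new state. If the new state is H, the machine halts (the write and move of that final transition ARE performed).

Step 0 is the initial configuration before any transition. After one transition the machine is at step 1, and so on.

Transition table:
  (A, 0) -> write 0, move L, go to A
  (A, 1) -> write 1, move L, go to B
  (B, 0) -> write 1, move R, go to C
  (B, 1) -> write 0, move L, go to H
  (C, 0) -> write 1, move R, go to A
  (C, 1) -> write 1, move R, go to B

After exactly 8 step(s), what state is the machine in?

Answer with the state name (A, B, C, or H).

Answer: B

Derivation:
Step 1: in state A at pos 0, read 0 -> (A,0)->write 0,move L,goto A. Now: state=A, head=-1, tape[-3..2]=010010 (head:   ^)
Step 2: in state A at pos -1, read 0 -> (A,0)->write 0,move L,goto A. Now: state=A, head=-2, tape[-3..2]=010010 (head:  ^)
Step 3: in state A at pos -2, read 1 -> (A,1)->write 1,move L,goto B. Now: state=B, head=-3, tape[-4..2]=0010010 (head:  ^)
Step 4: in state B at pos -3, read 0 -> (B,0)->write 1,move R,goto C. Now: state=C, head=-2, tape[-4..2]=0110010 (head:   ^)
Step 5: in state C at pos -2, read 1 -> (C,1)->write 1,move R,goto B. Now: state=B, head=-1, tape[-4..2]=0110010 (head:    ^)
Step 6: in state B at pos -1, read 0 -> (B,0)->write 1,move R,goto C. Now: state=C, head=0, tape[-4..2]=0111010 (head:     ^)
Step 7: in state C at pos 0, read 0 -> (C,0)->write 1,move R,goto A. Now: state=A, head=1, tape[-4..2]=0111110 (head:      ^)
Step 8: in state A at pos 1, read 1 -> (A,1)->write 1,move L,goto B. Now: state=B, head=0, tape[-4..2]=0111110 (head:     ^)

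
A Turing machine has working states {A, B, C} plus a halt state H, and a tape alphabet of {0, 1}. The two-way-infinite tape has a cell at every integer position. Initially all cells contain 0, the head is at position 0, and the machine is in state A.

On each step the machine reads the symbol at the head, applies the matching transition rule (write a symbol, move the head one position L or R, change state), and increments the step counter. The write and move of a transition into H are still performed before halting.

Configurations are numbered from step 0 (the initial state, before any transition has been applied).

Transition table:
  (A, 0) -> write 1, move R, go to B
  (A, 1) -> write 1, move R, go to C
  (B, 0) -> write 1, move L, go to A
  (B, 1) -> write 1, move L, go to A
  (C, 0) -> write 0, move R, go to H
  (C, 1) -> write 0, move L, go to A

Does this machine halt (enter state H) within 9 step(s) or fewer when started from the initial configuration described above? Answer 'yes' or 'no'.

Step 1: in state A at pos 0, read 0 -> (A,0)->write 1,move R,goto B. Now: state=B, head=1, tape[-1..2]=0100 (head:   ^)
Step 2: in state B at pos 1, read 0 -> (B,0)->write 1,move L,goto A. Now: state=A, head=0, tape[-1..2]=0110 (head:  ^)
Step 3: in state A at pos 0, read 1 -> (A,1)->write 1,move R,goto C. Now: state=C, head=1, tape[-1..2]=0110 (head:   ^)
Step 4: in state C at pos 1, read 1 -> (C,1)->write 0,move L,goto A. Now: state=A, head=0, tape[-1..2]=0100 (head:  ^)
Step 5: in state A at pos 0, read 1 -> (A,1)->write 1,move R,goto C. Now: state=C, head=1, tape[-1..2]=0100 (head:   ^)
Step 6: in state C at pos 1, read 0 -> (C,0)->write 0,move R,goto H. Now: state=H, head=2, tape[-1..3]=01000 (head:    ^)
State H reached at step 6; 6 <= 9 -> yes

Answer: yes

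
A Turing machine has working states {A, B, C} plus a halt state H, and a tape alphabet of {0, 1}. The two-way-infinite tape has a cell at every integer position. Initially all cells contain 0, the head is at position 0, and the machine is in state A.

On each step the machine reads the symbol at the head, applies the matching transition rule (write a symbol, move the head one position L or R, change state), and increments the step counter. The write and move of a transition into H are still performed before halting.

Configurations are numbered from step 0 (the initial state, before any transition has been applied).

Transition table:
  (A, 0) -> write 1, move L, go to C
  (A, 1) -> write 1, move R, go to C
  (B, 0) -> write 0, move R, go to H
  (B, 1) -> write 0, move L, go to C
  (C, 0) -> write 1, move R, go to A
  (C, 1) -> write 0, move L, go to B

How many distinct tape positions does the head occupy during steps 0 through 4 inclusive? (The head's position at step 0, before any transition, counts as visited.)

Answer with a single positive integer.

Answer: 4

Derivation:
Step 1: in state A at pos 0, read 0 -> (A,0)->write 1,move L,goto C. Now: state=C, head=-1, tape[-2..1]=0010 (head:  ^)
Step 2: in state C at pos -1, read 0 -> (C,0)->write 1,move R,goto A. Now: state=A, head=0, tape[-2..1]=0110 (head:   ^)
Step 3: in state A at pos 0, read 1 -> (A,1)->write 1,move R,goto C. Now: state=C, head=1, tape[-2..2]=01100 (head:    ^)
Step 4: in state C at pos 1, read 0 -> (C,0)->write 1,move R,goto A. Now: state=A, head=2, tape[-2..3]=011100 (head:     ^)
Head positions at steps 0..4: starting at 0, distinct positions visited = {-1, 0, 1, 2} -> 4 position(s)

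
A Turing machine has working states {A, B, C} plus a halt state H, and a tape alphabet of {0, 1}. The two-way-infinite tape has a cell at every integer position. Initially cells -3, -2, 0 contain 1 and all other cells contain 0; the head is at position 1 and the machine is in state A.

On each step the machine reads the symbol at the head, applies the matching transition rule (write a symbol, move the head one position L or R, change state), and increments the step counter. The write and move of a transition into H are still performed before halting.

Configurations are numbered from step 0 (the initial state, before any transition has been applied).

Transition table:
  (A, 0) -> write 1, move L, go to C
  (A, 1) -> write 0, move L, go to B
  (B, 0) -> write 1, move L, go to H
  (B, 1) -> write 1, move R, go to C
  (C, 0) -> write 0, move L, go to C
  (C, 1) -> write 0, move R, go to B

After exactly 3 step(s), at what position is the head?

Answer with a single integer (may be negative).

Step 1: in state A at pos 1, read 0 -> (A,0)->write 1,move L,goto C. Now: state=C, head=0, tape[-4..2]=0110110 (head:     ^)
Step 2: in state C at pos 0, read 1 -> (C,1)->write 0,move R,goto B. Now: state=B, head=1, tape[-4..2]=0110010 (head:      ^)
Step 3: in state B at pos 1, read 1 -> (B,1)->write 1,move R,goto C. Now: state=C, head=2, tape[-4..3]=01100100 (head:       ^)

Answer: 2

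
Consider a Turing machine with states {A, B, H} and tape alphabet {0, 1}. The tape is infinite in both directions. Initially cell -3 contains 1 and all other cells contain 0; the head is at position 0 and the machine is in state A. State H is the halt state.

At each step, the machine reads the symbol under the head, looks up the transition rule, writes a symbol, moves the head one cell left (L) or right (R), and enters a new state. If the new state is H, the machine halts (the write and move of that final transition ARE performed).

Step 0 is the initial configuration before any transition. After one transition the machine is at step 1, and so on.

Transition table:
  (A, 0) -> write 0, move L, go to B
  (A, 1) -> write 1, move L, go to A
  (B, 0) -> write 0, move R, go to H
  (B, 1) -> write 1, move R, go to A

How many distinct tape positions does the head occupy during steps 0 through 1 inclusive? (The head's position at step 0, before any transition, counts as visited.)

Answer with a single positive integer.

Step 1: in state A at pos 0, read 0 -> (A,0)->write 0,move L,goto B. Now: state=B, head=-1, tape[-4..1]=010000 (head:    ^)
Head positions at steps 0..1: starting at 0, distinct positions visited = {-1, 0} -> 2 position(s)

Answer: 2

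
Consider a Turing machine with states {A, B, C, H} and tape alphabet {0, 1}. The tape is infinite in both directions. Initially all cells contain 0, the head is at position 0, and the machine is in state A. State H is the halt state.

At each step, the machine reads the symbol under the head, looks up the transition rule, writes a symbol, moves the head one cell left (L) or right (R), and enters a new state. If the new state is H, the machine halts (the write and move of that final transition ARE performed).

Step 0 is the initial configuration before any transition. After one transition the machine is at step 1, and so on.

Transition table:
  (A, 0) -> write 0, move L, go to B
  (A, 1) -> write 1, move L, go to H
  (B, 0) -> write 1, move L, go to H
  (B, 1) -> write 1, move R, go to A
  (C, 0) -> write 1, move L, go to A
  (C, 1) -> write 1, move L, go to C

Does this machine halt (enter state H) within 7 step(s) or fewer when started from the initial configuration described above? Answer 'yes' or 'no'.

Answer: yes

Derivation:
Step 1: in state A at pos 0, read 0 -> (A,0)->write 0,move L,goto B. Now: state=B, head=-1, tape[-2..1]=0000 (head:  ^)
Step 2: in state B at pos -1, read 0 -> (B,0)->write 1,move L,goto H. Now: state=H, head=-2, tape[-3..1]=00100 (head:  ^)
State H reached at step 2; 2 <= 7 -> yes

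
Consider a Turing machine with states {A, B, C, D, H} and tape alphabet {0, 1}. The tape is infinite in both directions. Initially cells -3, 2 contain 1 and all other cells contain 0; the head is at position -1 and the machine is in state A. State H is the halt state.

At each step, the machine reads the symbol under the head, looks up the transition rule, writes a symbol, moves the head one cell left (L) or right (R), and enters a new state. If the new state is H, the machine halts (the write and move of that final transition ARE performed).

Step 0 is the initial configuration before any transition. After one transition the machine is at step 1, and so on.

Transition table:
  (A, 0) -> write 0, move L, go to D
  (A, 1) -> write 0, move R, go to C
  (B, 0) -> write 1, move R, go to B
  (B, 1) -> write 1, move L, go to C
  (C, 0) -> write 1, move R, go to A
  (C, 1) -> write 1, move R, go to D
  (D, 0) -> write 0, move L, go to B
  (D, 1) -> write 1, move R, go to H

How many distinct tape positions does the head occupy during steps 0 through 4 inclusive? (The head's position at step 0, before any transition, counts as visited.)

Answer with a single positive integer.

Answer: 4

Derivation:
Step 1: in state A at pos -1, read 0 -> (A,0)->write 0,move L,goto D. Now: state=D, head=-2, tape[-4..3]=01000010 (head:   ^)
Step 2: in state D at pos -2, read 0 -> (D,0)->write 0,move L,goto B. Now: state=B, head=-3, tape[-4..3]=01000010 (head:  ^)
Step 3: in state B at pos -3, read 1 -> (B,1)->write 1,move L,goto C. Now: state=C, head=-4, tape[-5..3]=001000010 (head:  ^)
Step 4: in state C at pos -4, read 0 -> (C,0)->write 1,move R,goto A. Now: state=A, head=-3, tape[-5..3]=011000010 (head:   ^)
Head positions at steps 0..4: starting at -1, distinct positions visited = {-4, -3, -2, -1} -> 4 position(s)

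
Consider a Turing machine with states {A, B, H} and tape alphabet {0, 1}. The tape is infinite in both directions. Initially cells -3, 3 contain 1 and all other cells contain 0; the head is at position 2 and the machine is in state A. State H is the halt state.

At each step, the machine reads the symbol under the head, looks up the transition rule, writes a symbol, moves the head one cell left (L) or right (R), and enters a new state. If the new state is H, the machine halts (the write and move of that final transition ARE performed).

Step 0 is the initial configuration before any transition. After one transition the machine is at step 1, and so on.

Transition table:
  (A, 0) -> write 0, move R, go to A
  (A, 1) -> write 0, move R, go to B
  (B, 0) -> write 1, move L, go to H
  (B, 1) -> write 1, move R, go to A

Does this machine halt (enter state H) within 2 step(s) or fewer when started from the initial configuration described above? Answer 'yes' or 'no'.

Answer: no

Derivation:
Step 1: in state A at pos 2, read 0 -> (A,0)->write 0,move R,goto A. Now: state=A, head=3, tape[-4..4]=010000010 (head:        ^)
Step 2: in state A at pos 3, read 1 -> (A,1)->write 0,move R,goto B. Now: state=B, head=4, tape[-4..5]=0100000000 (head:         ^)
After 2 step(s): state = B (not H) -> not halted within 2 -> no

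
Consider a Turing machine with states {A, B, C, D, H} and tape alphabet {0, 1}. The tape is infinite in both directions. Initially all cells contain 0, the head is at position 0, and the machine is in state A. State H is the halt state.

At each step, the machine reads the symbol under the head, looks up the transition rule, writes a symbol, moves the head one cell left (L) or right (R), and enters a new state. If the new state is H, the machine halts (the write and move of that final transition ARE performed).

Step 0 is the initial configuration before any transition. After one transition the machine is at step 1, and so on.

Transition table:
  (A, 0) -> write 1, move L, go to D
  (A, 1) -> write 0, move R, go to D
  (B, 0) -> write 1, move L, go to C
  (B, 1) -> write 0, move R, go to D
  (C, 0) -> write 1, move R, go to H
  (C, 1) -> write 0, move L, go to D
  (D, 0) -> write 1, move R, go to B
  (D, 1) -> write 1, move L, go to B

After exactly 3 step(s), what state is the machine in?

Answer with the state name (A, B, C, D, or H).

Step 1: in state A at pos 0, read 0 -> (A,0)->write 1,move L,goto D. Now: state=D, head=-1, tape[-2..1]=0010 (head:  ^)
Step 2: in state D at pos -1, read 0 -> (D,0)->write 1,move R,goto B. Now: state=B, head=0, tape[-2..1]=0110 (head:   ^)
Step 3: in state B at pos 0, read 1 -> (B,1)->write 0,move R,goto D. Now: state=D, head=1, tape[-2..2]=01000 (head:    ^)

Answer: D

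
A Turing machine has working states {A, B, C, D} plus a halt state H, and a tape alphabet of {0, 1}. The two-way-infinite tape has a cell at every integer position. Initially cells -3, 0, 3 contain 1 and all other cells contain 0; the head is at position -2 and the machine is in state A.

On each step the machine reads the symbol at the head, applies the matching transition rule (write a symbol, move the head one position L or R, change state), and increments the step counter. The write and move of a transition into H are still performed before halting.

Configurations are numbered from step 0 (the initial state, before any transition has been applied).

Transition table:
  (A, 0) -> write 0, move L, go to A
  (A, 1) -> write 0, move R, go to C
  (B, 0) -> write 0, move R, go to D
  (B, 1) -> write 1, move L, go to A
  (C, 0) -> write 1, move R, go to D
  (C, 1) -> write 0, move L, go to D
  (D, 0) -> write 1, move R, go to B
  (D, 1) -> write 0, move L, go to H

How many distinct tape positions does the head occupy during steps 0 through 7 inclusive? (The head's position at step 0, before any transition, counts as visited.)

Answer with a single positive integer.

Step 1: in state A at pos -2, read 0 -> (A,0)->write 0,move L,goto A. Now: state=A, head=-3, tape[-4..4]=010010010 (head:  ^)
Step 2: in state A at pos -3, read 1 -> (A,1)->write 0,move R,goto C. Now: state=C, head=-2, tape[-4..4]=000010010 (head:   ^)
Step 3: in state C at pos -2, read 0 -> (C,0)->write 1,move R,goto D. Now: state=D, head=-1, tape[-4..4]=001010010 (head:    ^)
Step 4: in state D at pos -1, read 0 -> (D,0)->write 1,move R,goto B. Now: state=B, head=0, tape[-4..4]=001110010 (head:     ^)
Step 5: in state B at pos 0, read 1 -> (B,1)->write 1,move L,goto A. Now: state=A, head=-1, tape[-4..4]=001110010 (head:    ^)
Step 6: in state A at pos -1, read 1 -> (A,1)->write 0,move R,goto C. Now: state=C, head=0, tape[-4..4]=001010010 (head:     ^)
Step 7: in state C at pos 0, read 1 -> (C,1)->write 0,move L,goto D. Now: state=D, head=-1, tape[-4..4]=001000010 (head:    ^)
Head positions at steps 0..7: starting at -2, distinct positions visited = {-3, -2, -1, 0} -> 4 position(s)

Answer: 4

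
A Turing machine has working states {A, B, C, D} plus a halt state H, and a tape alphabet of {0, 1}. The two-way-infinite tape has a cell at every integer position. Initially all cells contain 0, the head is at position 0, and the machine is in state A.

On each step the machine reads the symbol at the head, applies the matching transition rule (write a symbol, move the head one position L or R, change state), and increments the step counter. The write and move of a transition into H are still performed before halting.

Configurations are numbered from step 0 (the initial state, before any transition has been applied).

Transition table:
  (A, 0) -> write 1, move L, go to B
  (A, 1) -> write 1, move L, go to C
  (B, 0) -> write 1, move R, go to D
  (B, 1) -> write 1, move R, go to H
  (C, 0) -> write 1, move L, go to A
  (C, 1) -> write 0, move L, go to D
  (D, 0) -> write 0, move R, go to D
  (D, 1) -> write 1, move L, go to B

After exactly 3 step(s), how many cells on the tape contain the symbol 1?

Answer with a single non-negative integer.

Step 1: in state A at pos 0, read 0 -> (A,0)->write 1,move L,goto B. Now: state=B, head=-1, tape[-2..1]=0010 (head:  ^)
Step 2: in state B at pos -1, read 0 -> (B,0)->write 1,move R,goto D. Now: state=D, head=0, tape[-2..1]=0110 (head:   ^)
Step 3: in state D at pos 0, read 1 -> (D,1)->write 1,move L,goto B. Now: state=B, head=-1, tape[-2..1]=0110 (head:  ^)
Cells containing 1 after step 3: {-1, 0} -> 2 cell(s)

Answer: 2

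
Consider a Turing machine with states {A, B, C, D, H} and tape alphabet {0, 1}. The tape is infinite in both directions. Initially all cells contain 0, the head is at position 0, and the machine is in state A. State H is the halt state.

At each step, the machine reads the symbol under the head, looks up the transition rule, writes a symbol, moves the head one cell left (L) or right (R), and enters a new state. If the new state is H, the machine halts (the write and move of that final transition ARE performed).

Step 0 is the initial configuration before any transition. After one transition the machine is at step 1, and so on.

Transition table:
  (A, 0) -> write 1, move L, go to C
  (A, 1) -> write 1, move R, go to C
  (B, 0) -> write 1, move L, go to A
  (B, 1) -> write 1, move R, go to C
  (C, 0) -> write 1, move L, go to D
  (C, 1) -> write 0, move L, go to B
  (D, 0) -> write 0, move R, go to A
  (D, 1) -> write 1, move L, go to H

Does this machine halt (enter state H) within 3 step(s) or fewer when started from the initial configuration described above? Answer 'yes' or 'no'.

Step 1: in state A at pos 0, read 0 -> (A,0)->write 1,move L,goto C. Now: state=C, head=-1, tape[-2..1]=0010 (head:  ^)
Step 2: in state C at pos -1, read 0 -> (C,0)->write 1,move L,goto D. Now: state=D, head=-2, tape[-3..1]=00110 (head:  ^)
Step 3: in state D at pos -2, read 0 -> (D,0)->write 0,move R,goto A. Now: state=A, head=-1, tape[-3..1]=00110 (head:   ^)
After 3 step(s): state = A (not H) -> not halted within 3 -> no

Answer: no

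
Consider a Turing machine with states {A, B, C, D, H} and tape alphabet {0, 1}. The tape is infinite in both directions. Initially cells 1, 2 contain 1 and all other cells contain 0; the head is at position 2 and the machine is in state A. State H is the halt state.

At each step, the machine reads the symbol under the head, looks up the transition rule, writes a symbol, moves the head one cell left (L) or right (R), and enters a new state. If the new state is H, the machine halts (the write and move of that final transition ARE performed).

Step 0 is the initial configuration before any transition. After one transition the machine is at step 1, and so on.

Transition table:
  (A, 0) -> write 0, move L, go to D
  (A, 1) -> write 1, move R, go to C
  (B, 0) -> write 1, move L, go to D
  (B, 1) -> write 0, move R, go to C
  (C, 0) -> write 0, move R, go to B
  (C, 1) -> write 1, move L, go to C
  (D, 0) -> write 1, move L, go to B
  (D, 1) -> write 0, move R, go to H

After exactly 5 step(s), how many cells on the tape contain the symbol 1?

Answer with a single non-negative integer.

Answer: 3

Derivation:
Step 1: in state A at pos 2, read 1 -> (A,1)->write 1,move R,goto C. Now: state=C, head=3, tape[0..4]=01100 (head:    ^)
Step 2: in state C at pos 3, read 0 -> (C,0)->write 0,move R,goto B. Now: state=B, head=4, tape[0..5]=011000 (head:     ^)
Step 3: in state B at pos 4, read 0 -> (B,0)->write 1,move L,goto D. Now: state=D, head=3, tape[0..5]=011010 (head:    ^)
Step 4: in state D at pos 3, read 0 -> (D,0)->write 1,move L,goto B. Now: state=B, head=2, tape[0..5]=011110 (head:   ^)
Step 5: in state B at pos 2, read 1 -> (B,1)->write 0,move R,goto C. Now: state=C, head=3, tape[0..5]=010110 (head:    ^)
Cells containing 1 after step 5: {1, 3, 4} -> 3 cell(s)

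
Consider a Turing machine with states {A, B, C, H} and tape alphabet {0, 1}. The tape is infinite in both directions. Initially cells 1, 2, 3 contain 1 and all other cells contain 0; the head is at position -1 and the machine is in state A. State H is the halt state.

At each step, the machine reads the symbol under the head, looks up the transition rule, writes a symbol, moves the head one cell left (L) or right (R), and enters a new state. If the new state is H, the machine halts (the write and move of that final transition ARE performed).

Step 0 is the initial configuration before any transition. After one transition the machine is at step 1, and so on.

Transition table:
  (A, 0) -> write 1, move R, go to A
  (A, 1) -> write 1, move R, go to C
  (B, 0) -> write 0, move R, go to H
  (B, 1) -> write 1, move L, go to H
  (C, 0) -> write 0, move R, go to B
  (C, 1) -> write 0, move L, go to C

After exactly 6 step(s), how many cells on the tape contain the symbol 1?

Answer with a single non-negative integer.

Answer: 2

Derivation:
Step 1: in state A at pos -1, read 0 -> (A,0)->write 1,move R,goto A. Now: state=A, head=0, tape[-2..4]=0101110 (head:   ^)
Step 2: in state A at pos 0, read 0 -> (A,0)->write 1,move R,goto A. Now: state=A, head=1, tape[-2..4]=0111110 (head:    ^)
Step 3: in state A at pos 1, read 1 -> (A,1)->write 1,move R,goto C. Now: state=C, head=2, tape[-2..4]=0111110 (head:     ^)
Step 4: in state C at pos 2, read 1 -> (C,1)->write 0,move L,goto C. Now: state=C, head=1, tape[-2..4]=0111010 (head:    ^)
Step 5: in state C at pos 1, read 1 -> (C,1)->write 0,move L,goto C. Now: state=C, head=0, tape[-2..4]=0110010 (head:   ^)
Step 6: in state C at pos 0, read 1 -> (C,1)->write 0,move L,goto C. Now: state=C, head=-1, tape[-2..4]=0100010 (head:  ^)
Cells containing 1 after step 6: {-1, 3} -> 2 cell(s)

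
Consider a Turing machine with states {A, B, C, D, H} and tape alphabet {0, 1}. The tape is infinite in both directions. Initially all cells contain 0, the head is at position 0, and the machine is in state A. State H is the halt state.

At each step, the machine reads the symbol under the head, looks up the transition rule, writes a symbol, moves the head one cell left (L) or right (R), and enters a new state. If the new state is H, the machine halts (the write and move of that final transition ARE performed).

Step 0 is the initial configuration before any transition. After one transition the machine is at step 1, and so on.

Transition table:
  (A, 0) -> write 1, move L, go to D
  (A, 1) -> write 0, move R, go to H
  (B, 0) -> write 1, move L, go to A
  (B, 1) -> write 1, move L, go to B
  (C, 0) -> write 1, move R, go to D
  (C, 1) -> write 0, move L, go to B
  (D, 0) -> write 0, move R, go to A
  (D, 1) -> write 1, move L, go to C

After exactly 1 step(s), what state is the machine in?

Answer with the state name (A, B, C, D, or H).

Step 1: in state A at pos 0, read 0 -> (A,0)->write 1,move L,goto D. Now: state=D, head=-1, tape[-2..1]=0010 (head:  ^)

Answer: D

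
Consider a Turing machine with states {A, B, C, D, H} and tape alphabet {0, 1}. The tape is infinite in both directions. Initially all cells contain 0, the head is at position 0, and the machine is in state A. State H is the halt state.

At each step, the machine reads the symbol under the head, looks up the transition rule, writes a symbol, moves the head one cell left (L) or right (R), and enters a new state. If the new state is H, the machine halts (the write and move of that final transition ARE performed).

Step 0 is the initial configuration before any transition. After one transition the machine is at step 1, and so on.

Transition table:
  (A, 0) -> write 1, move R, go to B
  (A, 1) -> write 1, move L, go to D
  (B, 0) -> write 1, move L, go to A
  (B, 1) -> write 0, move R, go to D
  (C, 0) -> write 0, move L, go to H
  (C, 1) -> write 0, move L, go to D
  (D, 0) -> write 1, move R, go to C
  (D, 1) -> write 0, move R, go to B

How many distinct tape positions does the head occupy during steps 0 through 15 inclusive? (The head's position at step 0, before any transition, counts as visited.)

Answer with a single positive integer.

Step 1: in state A at pos 0, read 0 -> (A,0)->write 1,move R,goto B. Now: state=B, head=1, tape[-1..2]=0100 (head:   ^)
Step 2: in state B at pos 1, read 0 -> (B,0)->write 1,move L,goto A. Now: state=A, head=0, tape[-1..2]=0110 (head:  ^)
Step 3: in state A at pos 0, read 1 -> (A,1)->write 1,move L,goto D. Now: state=D, head=-1, tape[-2..2]=00110 (head:  ^)
Step 4: in state D at pos -1, read 0 -> (D,0)->write 1,move R,goto C. Now: state=C, head=0, tape[-2..2]=01110 (head:   ^)
Step 5: in state C at pos 0, read 1 -> (C,1)->write 0,move L,goto D. Now: state=D, head=-1, tape[-2..2]=01010 (head:  ^)
Step 6: in state D at pos -1, read 1 -> (D,1)->write 0,move R,goto B. Now: state=B, head=0, tape[-2..2]=00010 (head:   ^)
Step 7: in state B at pos 0, read 0 -> (B,0)->write 1,move L,goto A. Now: state=A, head=-1, tape[-2..2]=00110 (head:  ^)
Step 8: in state A at pos -1, read 0 -> (A,0)->write 1,move R,goto B. Now: state=B, head=0, tape[-2..2]=01110 (head:   ^)
Step 9: in state B at pos 0, read 1 -> (B,1)->write 0,move R,goto D. Now: state=D, head=1, tape[-2..2]=01010 (head:    ^)
Step 10: in state D at pos 1, read 1 -> (D,1)->write 0,move R,goto B. Now: state=B, head=2, tape[-2..3]=010000 (head:     ^)
Step 11: in state B at pos 2, read 0 -> (B,0)->write 1,move L,goto A. Now: state=A, head=1, tape[-2..3]=010010 (head:    ^)
Step 12: in state A at pos 1, read 0 -> (A,0)->write 1,move R,goto B. Now: state=B, head=2, tape[-2..3]=010110 (head:     ^)
Step 13: in state B at pos 2, read 1 -> (B,1)->write 0,move R,goto D. Now: state=D, head=3, tape[-2..4]=0101000 (head:      ^)
Step 14: in state D at pos 3, read 0 -> (D,0)->write 1,move R,goto C. Now: state=C, head=4, tape[-2..5]=01010100 (head:       ^)
Step 15: in state C at pos 4, read 0 -> (C,0)->write 0,move L,goto H. Now: state=H, head=3, tape[-2..5]=01010100 (head:      ^)
Head positions at steps 0..15: starting at 0, distinct positions visited = {-1, 0, 1, 2, 3, 4} -> 6 position(s)

Answer: 6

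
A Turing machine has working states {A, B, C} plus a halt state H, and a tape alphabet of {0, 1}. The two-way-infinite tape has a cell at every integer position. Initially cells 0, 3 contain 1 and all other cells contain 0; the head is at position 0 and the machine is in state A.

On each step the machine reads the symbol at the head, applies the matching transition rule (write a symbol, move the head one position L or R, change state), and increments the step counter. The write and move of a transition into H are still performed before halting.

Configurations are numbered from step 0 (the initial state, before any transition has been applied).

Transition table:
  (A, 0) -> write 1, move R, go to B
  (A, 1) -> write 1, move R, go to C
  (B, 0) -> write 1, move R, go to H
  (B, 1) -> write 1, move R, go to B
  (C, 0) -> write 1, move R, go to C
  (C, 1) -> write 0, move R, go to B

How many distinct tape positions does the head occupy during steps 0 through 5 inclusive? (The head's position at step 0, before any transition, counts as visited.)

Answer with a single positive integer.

Answer: 6

Derivation:
Step 1: in state A at pos 0, read 1 -> (A,1)->write 1,move R,goto C. Now: state=C, head=1, tape[-1..4]=010010 (head:   ^)
Step 2: in state C at pos 1, read 0 -> (C,0)->write 1,move R,goto C. Now: state=C, head=2, tape[-1..4]=011010 (head:    ^)
Step 3: in state C at pos 2, read 0 -> (C,0)->write 1,move R,goto C. Now: state=C, head=3, tape[-1..4]=011110 (head:     ^)
Step 4: in state C at pos 3, read 1 -> (C,1)->write 0,move R,goto B. Now: state=B, head=4, tape[-1..5]=0111000 (head:      ^)
Step 5: in state B at pos 4, read 0 -> (B,0)->write 1,move R,goto H. Now: state=H, head=5, tape[-1..6]=01110100 (head:       ^)
Head positions at steps 0..5: starting at 0, distinct positions visited = {0, 1, 2, 3, 4, 5} -> 6 position(s)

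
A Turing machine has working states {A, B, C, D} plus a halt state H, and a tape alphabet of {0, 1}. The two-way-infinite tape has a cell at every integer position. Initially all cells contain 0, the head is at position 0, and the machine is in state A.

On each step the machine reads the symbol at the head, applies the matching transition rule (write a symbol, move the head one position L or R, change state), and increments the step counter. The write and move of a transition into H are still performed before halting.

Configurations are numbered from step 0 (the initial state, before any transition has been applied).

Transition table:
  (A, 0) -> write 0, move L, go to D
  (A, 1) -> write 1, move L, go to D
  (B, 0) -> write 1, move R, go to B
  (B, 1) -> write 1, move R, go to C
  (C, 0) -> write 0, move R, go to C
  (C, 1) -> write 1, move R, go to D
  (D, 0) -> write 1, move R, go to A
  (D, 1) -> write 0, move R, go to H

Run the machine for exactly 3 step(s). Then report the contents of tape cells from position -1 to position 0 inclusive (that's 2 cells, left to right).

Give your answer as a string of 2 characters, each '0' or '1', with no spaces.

Step 1: in state A at pos 0, read 0 -> (A,0)->write 0,move L,goto D. Now: state=D, head=-1, tape[-2..1]=0000 (head:  ^)
Step 2: in state D at pos -1, read 0 -> (D,0)->write 1,move R,goto A. Now: state=A, head=0, tape[-2..1]=0100 (head:   ^)
Step 3: in state A at pos 0, read 0 -> (A,0)->write 0,move L,goto D. Now: state=D, head=-1, tape[-2..1]=0100 (head:  ^)

Answer: 10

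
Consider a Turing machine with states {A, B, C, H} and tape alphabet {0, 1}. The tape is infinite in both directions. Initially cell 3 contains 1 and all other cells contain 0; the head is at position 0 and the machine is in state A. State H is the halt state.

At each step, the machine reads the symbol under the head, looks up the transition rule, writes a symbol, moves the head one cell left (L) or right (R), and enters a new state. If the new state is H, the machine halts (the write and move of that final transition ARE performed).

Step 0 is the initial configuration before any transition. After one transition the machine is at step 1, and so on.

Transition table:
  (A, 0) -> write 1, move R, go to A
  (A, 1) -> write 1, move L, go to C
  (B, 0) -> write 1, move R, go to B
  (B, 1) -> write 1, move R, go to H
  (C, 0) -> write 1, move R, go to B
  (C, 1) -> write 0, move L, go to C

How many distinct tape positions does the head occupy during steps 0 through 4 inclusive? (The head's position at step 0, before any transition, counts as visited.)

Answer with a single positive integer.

Answer: 4

Derivation:
Step 1: in state A at pos 0, read 0 -> (A,0)->write 1,move R,goto A. Now: state=A, head=1, tape[-1..4]=010010 (head:   ^)
Step 2: in state A at pos 1, read 0 -> (A,0)->write 1,move R,goto A. Now: state=A, head=2, tape[-1..4]=011010 (head:    ^)
Step 3: in state A at pos 2, read 0 -> (A,0)->write 1,move R,goto A. Now: state=A, head=3, tape[-1..4]=011110 (head:     ^)
Step 4: in state A at pos 3, read 1 -> (A,1)->write 1,move L,goto C. Now: state=C, head=2, tape[-1..4]=011110 (head:    ^)
Head positions at steps 0..4: starting at 0, distinct positions visited = {0, 1, 2, 3} -> 4 position(s)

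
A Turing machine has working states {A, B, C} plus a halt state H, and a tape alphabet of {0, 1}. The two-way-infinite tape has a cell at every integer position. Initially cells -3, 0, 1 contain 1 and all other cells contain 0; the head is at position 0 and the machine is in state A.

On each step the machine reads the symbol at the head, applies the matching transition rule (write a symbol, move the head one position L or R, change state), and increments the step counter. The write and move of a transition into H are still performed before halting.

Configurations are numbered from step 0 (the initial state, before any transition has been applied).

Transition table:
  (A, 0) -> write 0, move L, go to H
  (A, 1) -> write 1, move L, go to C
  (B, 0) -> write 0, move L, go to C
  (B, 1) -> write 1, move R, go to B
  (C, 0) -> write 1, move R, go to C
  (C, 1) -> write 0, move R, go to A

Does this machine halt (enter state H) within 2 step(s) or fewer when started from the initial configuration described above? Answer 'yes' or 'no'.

Answer: no

Derivation:
Step 1: in state A at pos 0, read 1 -> (A,1)->write 1,move L,goto C. Now: state=C, head=-1, tape[-4..2]=0100110 (head:    ^)
Step 2: in state C at pos -1, read 0 -> (C,0)->write 1,move R,goto C. Now: state=C, head=0, tape[-4..2]=0101110 (head:     ^)
After 2 step(s): state = C (not H) -> not halted within 2 -> no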